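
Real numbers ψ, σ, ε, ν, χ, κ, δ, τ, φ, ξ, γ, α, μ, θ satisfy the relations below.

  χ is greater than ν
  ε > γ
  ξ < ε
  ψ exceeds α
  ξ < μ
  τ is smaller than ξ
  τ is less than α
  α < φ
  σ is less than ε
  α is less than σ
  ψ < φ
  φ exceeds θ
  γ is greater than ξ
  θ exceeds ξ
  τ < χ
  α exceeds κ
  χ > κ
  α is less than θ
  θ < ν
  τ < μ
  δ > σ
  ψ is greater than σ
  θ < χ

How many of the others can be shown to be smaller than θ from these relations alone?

4

Directly below θ: α, ξ.
One step further: τ, κ (4 so far).
No other element is forced below θ by the given relations, so the count is 4.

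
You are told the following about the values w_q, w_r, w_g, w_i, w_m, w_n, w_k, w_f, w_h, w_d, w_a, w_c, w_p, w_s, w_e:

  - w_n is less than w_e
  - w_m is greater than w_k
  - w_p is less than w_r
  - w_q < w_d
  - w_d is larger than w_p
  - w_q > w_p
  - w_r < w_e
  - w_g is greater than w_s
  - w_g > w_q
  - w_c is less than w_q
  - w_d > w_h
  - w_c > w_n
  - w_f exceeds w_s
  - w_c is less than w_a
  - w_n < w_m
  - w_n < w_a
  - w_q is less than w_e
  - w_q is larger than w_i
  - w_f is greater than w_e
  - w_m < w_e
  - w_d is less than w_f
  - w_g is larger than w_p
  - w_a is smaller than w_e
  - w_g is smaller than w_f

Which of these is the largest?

w_n is not greatest since w_n < w_e; w_c is not greatest since w_c < w_a; w_p is not greatest since w_p < w_r; w_k is not greatest since w_k < w_m; w_i is not greatest since w_i < w_q; w_h is not greatest since w_h < w_d; w_a is not greatest since w_a < w_e; w_r is not greatest since w_r < w_e; w_s is not greatest since w_s < w_f; w_q is not greatest since w_q < w_e; w_m is not greatest since w_m < w_e; w_e is not greatest since w_e < w_f; w_d is not greatest since w_d < w_f; w_g is not greatest since w_g < w_f.
Only w_f has nothing above it, so w_f is the largest.

w_f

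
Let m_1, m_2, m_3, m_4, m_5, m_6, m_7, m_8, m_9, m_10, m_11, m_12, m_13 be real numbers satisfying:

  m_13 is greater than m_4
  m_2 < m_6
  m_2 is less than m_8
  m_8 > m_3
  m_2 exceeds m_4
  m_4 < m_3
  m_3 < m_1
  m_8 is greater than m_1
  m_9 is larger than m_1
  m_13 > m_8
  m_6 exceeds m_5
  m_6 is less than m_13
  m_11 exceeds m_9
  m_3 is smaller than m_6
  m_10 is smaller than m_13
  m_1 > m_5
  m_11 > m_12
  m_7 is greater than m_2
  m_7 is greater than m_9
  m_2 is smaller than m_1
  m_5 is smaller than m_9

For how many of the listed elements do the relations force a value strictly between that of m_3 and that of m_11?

2

Chaining upward from m_3 reaches: m_1, m_9, m_6, m_8, m_7, m_13.
Chaining downward from m_11 reaches: m_4, m_2, m_5, m_1, m_9, m_12.
Strictly between m_3 and m_11 are those in both lists: m_1, m_9 — 2 elements.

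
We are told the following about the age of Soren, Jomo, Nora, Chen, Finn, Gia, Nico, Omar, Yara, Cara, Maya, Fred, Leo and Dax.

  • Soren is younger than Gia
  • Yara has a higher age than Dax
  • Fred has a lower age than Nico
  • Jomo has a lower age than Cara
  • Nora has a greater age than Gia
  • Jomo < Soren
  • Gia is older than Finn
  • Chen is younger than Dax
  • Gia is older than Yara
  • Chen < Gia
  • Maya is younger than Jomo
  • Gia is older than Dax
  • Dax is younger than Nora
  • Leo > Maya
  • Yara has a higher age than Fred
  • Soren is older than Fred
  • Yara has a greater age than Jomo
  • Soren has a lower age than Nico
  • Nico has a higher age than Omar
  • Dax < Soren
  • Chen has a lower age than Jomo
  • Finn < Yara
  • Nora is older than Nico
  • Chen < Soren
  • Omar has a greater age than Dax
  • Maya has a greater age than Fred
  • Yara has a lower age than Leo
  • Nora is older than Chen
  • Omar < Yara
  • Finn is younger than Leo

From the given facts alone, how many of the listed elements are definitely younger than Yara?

7

The elements the relations force below Yara are Fred, Maya, Chen, Jomo, Dax, Finn, Omar — no chain reaches any other.
That is 7.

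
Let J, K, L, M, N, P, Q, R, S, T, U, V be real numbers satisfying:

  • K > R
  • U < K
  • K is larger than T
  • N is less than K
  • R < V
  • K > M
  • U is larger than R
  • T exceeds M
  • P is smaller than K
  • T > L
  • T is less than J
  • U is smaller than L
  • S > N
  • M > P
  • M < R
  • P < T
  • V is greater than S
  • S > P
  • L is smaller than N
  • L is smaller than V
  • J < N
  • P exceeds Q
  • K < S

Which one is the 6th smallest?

L

Chaining the given pairs: Q < P < M < R < U < L < T < J < N < K < S < V.
The 6th smallest is L.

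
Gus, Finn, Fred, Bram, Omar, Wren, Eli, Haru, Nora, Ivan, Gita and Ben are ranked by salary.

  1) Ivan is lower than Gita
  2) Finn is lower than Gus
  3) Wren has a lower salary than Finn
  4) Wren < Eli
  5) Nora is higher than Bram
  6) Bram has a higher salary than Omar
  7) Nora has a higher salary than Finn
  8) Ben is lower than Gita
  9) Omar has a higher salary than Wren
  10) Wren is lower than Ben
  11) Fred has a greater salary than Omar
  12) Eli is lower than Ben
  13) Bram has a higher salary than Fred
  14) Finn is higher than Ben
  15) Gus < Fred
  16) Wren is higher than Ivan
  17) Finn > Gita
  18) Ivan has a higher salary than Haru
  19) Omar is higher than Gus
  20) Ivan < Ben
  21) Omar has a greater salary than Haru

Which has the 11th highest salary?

Piecing the relations together gives one ordering: Haru < Ivan < Wren < Eli < Ben < Gita < Finn < Gus < Omar < Fred < Bram < Nora.
Counting 11 from the largest end gives Ivan.

Ivan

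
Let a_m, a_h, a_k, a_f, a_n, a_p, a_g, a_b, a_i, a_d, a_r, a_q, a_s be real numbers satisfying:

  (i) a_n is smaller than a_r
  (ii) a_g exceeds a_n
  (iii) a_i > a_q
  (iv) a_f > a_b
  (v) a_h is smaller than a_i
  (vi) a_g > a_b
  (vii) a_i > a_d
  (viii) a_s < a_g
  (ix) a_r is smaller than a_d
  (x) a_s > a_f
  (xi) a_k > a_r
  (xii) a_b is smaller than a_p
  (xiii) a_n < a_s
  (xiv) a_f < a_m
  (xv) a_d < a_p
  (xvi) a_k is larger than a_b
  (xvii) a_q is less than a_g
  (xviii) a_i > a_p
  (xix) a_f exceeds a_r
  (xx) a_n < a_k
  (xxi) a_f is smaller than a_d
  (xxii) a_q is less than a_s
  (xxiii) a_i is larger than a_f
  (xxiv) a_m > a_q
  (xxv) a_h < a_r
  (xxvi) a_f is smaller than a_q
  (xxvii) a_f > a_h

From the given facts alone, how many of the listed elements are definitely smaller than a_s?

Directly below a_s: a_n, a_f, a_q.
One step further: a_h, a_r, a_b (6 so far).
No other element is forced below a_s by the given relations, so the count is 6.

6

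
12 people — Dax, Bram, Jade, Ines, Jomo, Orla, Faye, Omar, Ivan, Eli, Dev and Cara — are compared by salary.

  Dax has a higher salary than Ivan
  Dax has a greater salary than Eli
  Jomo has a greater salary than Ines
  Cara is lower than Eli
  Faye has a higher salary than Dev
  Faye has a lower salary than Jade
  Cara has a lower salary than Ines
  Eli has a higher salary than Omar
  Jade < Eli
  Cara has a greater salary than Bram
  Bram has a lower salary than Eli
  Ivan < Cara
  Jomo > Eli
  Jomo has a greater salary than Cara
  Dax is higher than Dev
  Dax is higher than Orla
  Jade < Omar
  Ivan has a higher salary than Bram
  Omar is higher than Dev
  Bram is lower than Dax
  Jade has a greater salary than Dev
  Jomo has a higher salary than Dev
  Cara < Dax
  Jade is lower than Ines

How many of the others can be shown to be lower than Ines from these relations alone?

From Ines the given relations immediately reach Cara, Jade.
From those, Bram, Ivan, Dev, Faye — 6 in total.
No other element is forced below Ines by the given relations, so the count is 6.

6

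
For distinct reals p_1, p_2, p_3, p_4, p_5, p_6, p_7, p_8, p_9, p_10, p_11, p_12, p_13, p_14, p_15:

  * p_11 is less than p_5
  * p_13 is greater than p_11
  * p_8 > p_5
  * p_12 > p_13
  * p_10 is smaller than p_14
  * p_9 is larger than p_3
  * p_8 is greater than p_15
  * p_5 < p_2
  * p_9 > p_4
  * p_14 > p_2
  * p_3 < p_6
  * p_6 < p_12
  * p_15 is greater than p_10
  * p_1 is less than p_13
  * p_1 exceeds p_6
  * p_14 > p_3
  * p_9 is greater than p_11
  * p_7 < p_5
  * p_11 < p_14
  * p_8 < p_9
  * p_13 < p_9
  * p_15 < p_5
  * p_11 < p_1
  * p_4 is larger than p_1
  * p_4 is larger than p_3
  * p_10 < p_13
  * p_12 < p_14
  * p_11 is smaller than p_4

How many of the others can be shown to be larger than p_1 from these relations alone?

From p_1 the given relations immediately reach p_13, p_4.
From those, p_12, p_9 — 4 in total.
From those, p_14 — 5 in total.
No other element is forced above p_1 by the given relations, so the count is 5.

5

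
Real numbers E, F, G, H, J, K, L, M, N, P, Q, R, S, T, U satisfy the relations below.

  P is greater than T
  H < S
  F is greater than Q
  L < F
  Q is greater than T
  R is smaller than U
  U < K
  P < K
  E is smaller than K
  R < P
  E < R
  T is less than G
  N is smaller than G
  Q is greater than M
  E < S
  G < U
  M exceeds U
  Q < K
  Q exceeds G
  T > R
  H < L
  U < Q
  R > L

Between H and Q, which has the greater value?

Q

Chaining the given relations: H < L < R < T < G < U < M < Q.
So H < Q; Q is the larger of the two.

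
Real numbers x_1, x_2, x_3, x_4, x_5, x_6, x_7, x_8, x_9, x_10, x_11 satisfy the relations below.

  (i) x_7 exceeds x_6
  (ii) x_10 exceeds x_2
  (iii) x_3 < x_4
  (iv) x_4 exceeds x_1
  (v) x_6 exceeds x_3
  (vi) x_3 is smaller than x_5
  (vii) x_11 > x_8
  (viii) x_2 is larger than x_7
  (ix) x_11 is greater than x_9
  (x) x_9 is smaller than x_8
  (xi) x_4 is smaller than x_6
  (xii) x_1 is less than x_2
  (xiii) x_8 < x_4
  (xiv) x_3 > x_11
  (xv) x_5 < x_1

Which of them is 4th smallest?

x_3

Piecing the relations together gives one ordering: x_9 < x_8 < x_11 < x_3 < x_5 < x_1 < x_4 < x_6 < x_7 < x_2 < x_10.
The 4th smallest is x_3.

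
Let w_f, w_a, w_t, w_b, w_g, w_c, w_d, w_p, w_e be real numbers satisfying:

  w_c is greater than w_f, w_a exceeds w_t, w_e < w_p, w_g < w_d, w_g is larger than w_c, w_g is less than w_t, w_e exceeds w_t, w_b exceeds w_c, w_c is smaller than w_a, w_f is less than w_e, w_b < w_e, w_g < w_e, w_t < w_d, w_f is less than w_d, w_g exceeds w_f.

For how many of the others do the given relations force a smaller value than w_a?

Directly below w_a: w_c, w_t.
One step further: w_f, w_g (4 so far).
No other element is forced below w_a by the given relations, so the count is 4.

4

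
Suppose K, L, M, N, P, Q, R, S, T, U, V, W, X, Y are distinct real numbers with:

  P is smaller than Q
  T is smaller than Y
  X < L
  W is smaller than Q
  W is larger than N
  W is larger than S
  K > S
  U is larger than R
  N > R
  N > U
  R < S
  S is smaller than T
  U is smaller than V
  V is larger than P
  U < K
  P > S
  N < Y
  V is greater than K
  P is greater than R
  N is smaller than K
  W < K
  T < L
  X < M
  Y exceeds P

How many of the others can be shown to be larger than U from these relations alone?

6

From U the given relations immediately reach N, K, V.
From those, W, Y — 5 in total.
From those, Q — 6 in total.
Nothing else is reachable above U; 6 in all.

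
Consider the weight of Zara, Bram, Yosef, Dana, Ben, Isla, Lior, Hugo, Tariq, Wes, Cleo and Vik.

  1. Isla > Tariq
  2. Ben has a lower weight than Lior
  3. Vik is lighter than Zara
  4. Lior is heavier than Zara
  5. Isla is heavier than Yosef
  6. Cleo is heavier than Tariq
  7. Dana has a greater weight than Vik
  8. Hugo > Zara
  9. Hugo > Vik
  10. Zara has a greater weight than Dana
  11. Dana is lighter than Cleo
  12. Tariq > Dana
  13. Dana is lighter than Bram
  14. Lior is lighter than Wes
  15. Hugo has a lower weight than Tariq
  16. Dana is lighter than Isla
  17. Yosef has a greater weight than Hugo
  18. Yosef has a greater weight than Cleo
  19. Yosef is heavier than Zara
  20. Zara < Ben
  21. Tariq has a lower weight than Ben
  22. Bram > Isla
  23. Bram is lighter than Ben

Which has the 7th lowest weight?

Yosef

Piecing the relations together gives one ordering: Vik < Dana < Zara < Hugo < Tariq < Cleo < Yosef < Isla < Bram < Ben < Lior < Wes.
The 7th smallest is Yosef.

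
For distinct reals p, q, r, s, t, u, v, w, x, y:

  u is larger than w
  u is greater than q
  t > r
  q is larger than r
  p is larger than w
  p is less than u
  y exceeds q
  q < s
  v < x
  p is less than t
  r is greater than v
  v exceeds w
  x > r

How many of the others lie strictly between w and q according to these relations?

2

Chaining upward from w reaches: v, p, r, y, t, x, u, s.
Chaining downward from q reaches: v, r.
Strictly between w and q are those in both lists: v, r — 2 elements.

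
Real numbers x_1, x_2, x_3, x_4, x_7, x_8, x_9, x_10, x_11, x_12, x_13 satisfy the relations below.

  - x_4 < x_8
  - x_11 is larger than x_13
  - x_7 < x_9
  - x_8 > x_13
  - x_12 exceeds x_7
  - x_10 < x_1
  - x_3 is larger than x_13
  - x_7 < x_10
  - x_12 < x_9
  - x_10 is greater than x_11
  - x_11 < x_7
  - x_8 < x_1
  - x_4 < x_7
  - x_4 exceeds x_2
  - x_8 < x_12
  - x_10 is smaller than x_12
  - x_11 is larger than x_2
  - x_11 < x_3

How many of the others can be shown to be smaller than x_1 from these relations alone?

7

The elements the relations force below x_1 are x_13, x_2, x_11, x_4, x_7, x_8, x_10 — no chain reaches any other.
That is 7.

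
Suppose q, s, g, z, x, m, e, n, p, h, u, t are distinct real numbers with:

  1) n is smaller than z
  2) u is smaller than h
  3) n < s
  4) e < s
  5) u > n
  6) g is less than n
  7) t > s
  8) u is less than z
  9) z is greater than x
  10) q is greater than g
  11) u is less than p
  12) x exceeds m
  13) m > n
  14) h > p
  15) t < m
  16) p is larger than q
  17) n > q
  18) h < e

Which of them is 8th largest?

Chaining the given pairs: g < q < n < u < p < h < e < s < t < m < x < z.
The 8th largest is p.

p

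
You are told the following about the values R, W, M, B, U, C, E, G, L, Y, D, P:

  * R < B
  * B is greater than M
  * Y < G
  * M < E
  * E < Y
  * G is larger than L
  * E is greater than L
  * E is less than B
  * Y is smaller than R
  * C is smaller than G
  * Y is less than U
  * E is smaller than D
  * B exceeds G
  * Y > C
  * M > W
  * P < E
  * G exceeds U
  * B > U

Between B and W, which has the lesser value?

Following the relations from W: W < M < E < Y < G < B.
So W < B; W is the smaller of the two.

W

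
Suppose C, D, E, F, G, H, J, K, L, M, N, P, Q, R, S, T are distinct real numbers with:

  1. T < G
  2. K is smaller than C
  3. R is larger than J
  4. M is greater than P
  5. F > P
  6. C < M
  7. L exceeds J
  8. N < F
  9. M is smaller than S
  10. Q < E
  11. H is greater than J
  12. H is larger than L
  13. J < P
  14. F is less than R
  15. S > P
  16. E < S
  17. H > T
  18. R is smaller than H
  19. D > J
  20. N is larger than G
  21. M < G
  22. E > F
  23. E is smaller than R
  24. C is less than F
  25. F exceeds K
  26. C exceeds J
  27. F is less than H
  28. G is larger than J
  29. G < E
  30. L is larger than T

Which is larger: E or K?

K < C < M < G < N < F < E, by transitivity through C, M, G, N, F.
So K < E; E is the larger of the two.

E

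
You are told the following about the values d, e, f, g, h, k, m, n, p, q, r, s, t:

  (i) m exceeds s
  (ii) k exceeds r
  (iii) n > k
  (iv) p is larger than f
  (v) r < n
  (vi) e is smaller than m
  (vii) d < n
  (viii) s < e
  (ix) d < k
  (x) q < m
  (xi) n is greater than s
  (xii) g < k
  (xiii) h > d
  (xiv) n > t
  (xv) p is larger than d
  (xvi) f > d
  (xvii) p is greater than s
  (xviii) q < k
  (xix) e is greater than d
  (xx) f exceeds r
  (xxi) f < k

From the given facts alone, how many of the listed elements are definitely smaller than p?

4

The elements the relations force below p are d, r, f, s — no chain reaches any other.
That is 4.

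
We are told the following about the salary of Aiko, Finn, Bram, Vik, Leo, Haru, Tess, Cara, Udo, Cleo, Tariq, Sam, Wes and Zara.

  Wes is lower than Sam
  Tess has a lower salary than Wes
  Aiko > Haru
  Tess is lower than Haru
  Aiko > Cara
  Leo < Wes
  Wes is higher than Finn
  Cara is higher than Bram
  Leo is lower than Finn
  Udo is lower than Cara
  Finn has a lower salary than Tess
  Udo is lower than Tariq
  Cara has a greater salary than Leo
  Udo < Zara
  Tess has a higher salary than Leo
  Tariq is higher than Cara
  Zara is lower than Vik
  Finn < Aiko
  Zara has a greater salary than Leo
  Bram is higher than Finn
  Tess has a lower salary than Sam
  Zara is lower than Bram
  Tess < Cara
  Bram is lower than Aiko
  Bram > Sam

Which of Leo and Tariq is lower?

Leo

Link the given pairs in sequence: Leo < Finn; Finn < Wes; Wes < Sam; Sam < Bram; Bram < Cara; Cara < Tariq.
Together: Leo < Finn < Wes < Sam < Bram < Cara < Tariq.
So Leo < Tariq; Leo is the lower of the two.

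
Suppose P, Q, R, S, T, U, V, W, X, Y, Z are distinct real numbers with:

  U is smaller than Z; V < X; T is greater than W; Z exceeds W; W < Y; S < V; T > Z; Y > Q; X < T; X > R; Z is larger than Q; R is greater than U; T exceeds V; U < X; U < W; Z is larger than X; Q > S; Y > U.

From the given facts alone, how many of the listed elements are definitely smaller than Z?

The elements the relations force below Z are U, W, R, S, Q, V, X — no chain reaches any other.
That is 7.

7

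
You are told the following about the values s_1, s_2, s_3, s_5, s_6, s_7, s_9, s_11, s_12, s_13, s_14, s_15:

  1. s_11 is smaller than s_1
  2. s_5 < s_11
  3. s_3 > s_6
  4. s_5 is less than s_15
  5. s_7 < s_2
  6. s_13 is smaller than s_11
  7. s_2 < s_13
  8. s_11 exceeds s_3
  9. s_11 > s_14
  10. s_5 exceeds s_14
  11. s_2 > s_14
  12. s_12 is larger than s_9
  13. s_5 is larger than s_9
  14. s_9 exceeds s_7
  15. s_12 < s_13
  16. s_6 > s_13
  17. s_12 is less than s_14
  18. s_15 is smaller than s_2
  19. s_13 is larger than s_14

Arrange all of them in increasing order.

s_7 < s_9 < s_12 < s_14 < s_5 < s_15 < s_2 < s_13 < s_6 < s_3 < s_11 < s_1

The consecutive links are each given: s_7 < s_9; s_9 < s_12; s_12 < s_14; s_14 < s_5; s_5 < s_15; s_15 < s_2; s_2 < s_13; s_13 < s_6; s_6 < s_3; s_3 < s_11; s_11 < s_1.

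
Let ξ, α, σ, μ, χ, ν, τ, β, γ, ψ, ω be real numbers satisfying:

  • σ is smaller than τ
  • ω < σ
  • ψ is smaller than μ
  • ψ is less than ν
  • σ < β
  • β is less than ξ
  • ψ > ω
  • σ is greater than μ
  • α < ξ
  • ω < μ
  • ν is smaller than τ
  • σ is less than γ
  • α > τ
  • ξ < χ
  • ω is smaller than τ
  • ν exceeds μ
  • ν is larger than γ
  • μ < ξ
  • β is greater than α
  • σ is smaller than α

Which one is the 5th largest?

τ

The consecutive relations fix a unique order: ω < ψ < μ < σ < γ < ν < τ < α < β < ξ < χ.
The 5th largest is τ.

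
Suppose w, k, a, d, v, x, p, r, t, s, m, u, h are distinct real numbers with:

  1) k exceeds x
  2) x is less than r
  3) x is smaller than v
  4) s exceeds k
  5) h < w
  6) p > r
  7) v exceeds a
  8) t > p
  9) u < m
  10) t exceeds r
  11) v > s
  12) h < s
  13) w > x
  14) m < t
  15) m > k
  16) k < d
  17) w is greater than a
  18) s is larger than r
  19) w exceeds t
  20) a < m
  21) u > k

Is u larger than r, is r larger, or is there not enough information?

Following every chain through r: above r we get s, p, t, v, w; below r we get x.
u is not reached, and no chain runs the other way from u to r.
So the given relations leave the order of r and u undetermined.

undetermined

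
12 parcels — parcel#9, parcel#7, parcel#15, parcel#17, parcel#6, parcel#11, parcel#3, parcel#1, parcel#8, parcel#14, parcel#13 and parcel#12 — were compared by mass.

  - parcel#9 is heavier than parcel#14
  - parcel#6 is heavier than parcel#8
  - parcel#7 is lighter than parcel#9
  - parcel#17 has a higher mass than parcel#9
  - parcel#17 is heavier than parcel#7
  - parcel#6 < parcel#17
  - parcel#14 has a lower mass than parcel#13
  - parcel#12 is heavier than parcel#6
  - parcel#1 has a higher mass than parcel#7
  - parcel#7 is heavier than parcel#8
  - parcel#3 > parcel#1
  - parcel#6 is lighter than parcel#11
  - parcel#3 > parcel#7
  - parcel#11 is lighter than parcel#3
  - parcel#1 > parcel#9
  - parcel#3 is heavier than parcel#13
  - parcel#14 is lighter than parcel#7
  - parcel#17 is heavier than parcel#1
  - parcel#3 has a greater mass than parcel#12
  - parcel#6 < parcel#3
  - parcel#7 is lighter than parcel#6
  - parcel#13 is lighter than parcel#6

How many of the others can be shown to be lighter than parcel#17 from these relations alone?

7

From parcel#17 the given relations immediately reach parcel#7, parcel#6, parcel#9, parcel#1.
From those, parcel#14, parcel#13, parcel#8 — 7 in total.
No other element is forced below parcel#17 by the given relations, so the count is 7.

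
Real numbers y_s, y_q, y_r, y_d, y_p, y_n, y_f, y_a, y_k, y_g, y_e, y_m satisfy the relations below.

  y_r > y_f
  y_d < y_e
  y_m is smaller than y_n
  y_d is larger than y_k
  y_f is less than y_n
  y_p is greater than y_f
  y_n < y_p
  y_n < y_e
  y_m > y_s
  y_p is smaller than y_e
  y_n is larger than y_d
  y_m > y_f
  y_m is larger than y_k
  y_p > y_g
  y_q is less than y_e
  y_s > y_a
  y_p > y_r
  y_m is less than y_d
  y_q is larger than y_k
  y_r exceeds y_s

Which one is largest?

Chaining downward from y_e: directly below it, y_d, y_q, y_n, y_p; then y_f, y_k, y_m, y_r, y_g; then y_s; then y_a.
That covers every other element, and nothing is given above y_e, so y_e is the largest.

y_e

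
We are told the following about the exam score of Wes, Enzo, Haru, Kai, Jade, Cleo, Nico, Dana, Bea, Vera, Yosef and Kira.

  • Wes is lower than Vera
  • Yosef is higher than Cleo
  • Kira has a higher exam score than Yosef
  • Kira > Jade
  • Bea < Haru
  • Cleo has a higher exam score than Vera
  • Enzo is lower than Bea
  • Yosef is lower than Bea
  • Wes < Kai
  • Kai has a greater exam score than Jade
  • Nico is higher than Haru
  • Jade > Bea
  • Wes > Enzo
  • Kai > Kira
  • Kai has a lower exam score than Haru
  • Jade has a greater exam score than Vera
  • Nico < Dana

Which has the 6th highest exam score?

Jade

Piecing the relations together gives one ordering: Enzo < Wes < Vera < Cleo < Yosef < Bea < Jade < Kira < Kai < Haru < Nico < Dana.
Counting 6 from the largest end gives Jade.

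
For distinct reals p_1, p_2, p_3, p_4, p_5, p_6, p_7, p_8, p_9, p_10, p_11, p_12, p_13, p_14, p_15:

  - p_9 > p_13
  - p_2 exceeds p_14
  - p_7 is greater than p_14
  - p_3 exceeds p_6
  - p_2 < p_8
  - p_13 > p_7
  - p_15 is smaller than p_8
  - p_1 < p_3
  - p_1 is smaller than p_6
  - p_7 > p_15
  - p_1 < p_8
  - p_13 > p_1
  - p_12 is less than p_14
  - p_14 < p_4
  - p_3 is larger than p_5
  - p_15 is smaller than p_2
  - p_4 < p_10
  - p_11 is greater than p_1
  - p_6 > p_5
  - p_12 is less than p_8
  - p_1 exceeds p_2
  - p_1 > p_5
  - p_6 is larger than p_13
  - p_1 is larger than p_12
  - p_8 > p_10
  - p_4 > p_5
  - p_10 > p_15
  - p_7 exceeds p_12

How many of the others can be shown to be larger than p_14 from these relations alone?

Directly above p_14: p_4, p_2, p_7.
One step further: p_10, p_1, p_13, p_8 (7 so far).
One step further: p_11, p_9, p_6, p_3 (11 so far).
Nothing else is reachable above p_14; 11 in all.

11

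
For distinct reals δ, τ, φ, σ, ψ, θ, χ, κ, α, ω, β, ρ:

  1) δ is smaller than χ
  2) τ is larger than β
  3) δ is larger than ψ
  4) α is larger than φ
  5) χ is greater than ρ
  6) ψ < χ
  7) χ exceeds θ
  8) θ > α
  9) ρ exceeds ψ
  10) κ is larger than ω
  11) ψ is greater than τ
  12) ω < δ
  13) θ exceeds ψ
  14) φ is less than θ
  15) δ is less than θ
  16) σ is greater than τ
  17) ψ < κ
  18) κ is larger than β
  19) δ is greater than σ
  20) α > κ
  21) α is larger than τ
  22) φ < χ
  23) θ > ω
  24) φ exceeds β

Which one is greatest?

χ

β is not greatest since β < κ; τ is not greatest since τ < σ; σ is not greatest since σ < δ; φ is not greatest since φ < θ; ψ is not greatest since ψ < δ; ρ is not greatest since ρ < χ; ω is not greatest since ω < κ; κ is not greatest since κ < α; α is not greatest since α < θ; δ is not greatest since δ < χ; θ is not greatest since θ < χ.
Only χ has nothing above it, so χ is the greatest.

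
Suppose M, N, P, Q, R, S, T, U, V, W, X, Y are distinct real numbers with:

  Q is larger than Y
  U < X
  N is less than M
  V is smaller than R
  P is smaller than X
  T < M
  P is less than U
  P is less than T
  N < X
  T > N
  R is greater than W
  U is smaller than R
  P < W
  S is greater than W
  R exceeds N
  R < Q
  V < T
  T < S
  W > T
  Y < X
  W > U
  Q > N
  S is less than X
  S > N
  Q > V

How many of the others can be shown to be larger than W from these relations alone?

4

From W the given relations immediately reach S, R.
From those, X, Q — 4 in total.
Nothing else is reachable above W; 4 in all.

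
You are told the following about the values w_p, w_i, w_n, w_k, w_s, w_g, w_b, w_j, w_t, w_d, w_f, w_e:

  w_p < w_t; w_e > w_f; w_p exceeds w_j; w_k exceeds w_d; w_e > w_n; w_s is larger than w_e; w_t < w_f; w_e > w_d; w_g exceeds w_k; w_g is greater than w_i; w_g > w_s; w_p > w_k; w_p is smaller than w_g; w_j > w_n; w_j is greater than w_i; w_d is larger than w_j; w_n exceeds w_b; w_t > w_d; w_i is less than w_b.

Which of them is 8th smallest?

w_t

Chaining the given pairs: w_i < w_b < w_n < w_j < w_d < w_k < w_p < w_t < w_f < w_e < w_s < w_g.
The 8th smallest is w_t.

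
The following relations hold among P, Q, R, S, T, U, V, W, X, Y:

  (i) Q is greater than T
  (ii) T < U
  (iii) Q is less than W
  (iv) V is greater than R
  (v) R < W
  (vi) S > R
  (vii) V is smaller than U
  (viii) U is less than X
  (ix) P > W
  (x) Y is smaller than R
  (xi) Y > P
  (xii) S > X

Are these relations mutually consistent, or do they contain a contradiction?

Chaining the given relations yields W < P < Y < R, so W < R. But one relation states R < W. These cannot both hold.

inconsistent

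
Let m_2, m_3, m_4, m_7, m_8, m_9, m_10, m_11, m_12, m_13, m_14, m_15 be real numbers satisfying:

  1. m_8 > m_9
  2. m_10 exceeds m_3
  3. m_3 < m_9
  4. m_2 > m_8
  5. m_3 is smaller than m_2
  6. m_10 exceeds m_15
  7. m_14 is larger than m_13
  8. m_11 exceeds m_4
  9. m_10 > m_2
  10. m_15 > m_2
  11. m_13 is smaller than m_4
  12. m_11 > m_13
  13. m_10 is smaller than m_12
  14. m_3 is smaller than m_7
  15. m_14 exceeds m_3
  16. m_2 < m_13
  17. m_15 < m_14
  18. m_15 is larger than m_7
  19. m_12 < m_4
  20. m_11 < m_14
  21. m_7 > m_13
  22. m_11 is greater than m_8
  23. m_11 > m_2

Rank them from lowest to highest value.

m_3 < m_9 < m_8 < m_2 < m_13 < m_7 < m_15 < m_10 < m_12 < m_4 < m_11 < m_14

Each adjacent pair is fixed by a given relation: m_3 < m_9; m_9 < m_8; m_8 < m_2; m_2 < m_13; m_13 < m_7; m_7 < m_15; m_15 < m_10; m_10 < m_12; m_12 < m_4; m_4 < m_11; m_11 < m_14. Chaining them end to end gives the full order.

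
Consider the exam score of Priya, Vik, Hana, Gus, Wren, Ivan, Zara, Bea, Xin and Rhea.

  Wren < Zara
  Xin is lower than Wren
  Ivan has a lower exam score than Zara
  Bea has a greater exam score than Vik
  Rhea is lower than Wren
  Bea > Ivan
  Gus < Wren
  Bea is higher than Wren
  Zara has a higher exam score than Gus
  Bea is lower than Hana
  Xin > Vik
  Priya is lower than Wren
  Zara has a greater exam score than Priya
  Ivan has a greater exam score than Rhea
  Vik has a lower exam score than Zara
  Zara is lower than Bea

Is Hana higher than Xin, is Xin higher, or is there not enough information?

Link the given pairs in sequence: Xin < Wren; Wren < Zara; Zara < Bea; Bea < Hana.
Together: Xin < Wren < Zara < Bea < Hana.
So Hana is higher.

Hana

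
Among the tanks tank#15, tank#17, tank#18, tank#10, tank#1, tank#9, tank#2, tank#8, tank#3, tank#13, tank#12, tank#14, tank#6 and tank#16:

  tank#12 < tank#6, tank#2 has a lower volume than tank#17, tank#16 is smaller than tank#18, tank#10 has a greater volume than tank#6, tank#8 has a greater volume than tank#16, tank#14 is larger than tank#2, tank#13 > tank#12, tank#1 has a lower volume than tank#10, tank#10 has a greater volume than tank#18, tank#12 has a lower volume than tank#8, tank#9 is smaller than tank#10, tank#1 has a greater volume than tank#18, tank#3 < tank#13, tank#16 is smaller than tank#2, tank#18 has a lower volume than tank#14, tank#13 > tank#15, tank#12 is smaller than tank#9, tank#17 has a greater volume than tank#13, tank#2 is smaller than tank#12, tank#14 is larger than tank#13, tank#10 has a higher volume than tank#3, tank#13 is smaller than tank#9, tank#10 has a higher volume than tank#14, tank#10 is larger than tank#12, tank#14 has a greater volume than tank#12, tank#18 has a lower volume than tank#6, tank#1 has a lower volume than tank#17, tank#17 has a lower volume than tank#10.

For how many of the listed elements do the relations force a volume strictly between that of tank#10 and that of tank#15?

4

The relations place tank#15 below tank#10. An element lies strictly between them when it is forced above tank#15 and also forced below tank#10.
Above tank#15: {tank#13, tank#9, tank#17, tank#14}. Below tank#10: {tank#16, tank#18, tank#2, tank#1, tank#3, tank#12, tank#6, tank#13, tank#9, tank#17, tank#14}.
Intersection: {tank#13, tank#9, tank#17, tank#14} — 4.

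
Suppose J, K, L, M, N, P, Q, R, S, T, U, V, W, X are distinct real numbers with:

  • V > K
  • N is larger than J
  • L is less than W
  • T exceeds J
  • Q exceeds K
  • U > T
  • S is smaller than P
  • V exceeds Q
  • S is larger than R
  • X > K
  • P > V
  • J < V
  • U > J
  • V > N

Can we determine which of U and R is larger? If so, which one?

undetermined

Following every chain through R: above R we get S, P.
U is not reached, and no chain runs the other way from U to R.
So the given relations leave the order of R and U undetermined.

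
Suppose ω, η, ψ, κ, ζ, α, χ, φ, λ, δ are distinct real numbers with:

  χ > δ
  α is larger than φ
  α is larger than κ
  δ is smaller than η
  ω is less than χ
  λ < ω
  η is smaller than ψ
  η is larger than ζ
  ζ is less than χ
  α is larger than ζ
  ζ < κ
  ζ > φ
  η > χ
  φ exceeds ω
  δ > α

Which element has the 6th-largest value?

κ

The consecutive relations fix a unique order: λ < ω < φ < ζ < κ < α < δ < χ < η < ψ.
The 6th largest is κ.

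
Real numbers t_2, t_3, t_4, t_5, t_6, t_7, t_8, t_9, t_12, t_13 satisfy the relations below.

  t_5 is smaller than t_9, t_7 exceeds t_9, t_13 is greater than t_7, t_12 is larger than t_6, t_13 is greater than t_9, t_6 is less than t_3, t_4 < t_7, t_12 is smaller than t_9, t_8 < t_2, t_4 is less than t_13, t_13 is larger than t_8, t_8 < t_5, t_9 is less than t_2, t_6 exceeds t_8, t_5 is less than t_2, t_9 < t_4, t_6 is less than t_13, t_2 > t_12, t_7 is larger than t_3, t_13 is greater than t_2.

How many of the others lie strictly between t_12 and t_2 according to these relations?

The relations place t_12 below t_2. An element lies strictly between them when it is forced above t_12 and also forced below t_2.
Above t_12: {t_9, t_4, t_7, t_13}. Below t_2: {t_8, t_5, t_6, t_9}.
Intersection: {t_9} — 1.

1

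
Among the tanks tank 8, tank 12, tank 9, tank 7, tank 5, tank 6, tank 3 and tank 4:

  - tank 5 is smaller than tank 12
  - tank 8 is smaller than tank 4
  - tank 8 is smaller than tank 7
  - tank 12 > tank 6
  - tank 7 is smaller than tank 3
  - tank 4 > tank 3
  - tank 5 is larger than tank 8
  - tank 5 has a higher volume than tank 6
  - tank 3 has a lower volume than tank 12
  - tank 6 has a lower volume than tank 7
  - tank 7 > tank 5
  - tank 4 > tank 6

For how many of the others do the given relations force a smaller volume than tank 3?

Directly below tank 3: tank 7.
One step further: tank 8, tank 6, tank 5 (4 so far).
No other element is forced below tank 3 by the given relations, so the count is 4.

4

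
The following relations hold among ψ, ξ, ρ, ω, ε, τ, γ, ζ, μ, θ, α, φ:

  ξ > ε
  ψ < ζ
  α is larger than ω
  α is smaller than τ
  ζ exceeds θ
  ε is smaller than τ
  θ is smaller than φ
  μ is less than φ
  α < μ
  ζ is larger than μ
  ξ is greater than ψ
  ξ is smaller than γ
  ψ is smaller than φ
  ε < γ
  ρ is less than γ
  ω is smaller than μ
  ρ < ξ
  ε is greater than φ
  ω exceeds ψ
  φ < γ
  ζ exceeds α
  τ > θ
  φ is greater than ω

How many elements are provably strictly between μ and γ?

Chaining upward from μ reaches: φ, ε, ξ, τ, ζ.
Chaining downward from γ reaches: ψ, θ, ω, α, φ, ε, ρ, ξ.
Strictly between μ and γ are those in both lists: φ, ε, ξ — 3 elements.

3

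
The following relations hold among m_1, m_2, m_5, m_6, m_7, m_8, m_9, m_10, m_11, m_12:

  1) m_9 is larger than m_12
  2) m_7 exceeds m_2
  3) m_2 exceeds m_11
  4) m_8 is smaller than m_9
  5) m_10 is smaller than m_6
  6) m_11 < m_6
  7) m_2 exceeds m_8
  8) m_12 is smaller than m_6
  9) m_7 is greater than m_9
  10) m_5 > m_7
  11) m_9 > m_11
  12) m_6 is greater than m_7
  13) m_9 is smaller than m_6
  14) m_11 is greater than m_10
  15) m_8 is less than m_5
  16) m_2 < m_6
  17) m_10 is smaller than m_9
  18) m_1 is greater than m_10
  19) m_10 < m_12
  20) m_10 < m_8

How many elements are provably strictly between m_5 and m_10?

Chaining upward from m_10 reaches: m_8, m_11, m_12, m_1, m_2, m_9, m_7, m_6.
Chaining downward from m_5 reaches: m_8, m_11, m_12, m_2, m_9, m_7.
Strictly between m_10 and m_5 are those in both lists: m_8, m_11, m_12, m_2, m_9, m_7 — 6 elements.

6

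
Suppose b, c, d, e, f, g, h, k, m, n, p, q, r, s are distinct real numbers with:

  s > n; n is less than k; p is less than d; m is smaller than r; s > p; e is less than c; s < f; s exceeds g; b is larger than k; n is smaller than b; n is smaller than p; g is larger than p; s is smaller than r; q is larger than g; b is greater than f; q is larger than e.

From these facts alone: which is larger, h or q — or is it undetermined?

Following every chain through h: nothing is chained to h.
q is not reached, and no chain runs the other way from q to h.
So the given relations leave the order of h and q undetermined.

undetermined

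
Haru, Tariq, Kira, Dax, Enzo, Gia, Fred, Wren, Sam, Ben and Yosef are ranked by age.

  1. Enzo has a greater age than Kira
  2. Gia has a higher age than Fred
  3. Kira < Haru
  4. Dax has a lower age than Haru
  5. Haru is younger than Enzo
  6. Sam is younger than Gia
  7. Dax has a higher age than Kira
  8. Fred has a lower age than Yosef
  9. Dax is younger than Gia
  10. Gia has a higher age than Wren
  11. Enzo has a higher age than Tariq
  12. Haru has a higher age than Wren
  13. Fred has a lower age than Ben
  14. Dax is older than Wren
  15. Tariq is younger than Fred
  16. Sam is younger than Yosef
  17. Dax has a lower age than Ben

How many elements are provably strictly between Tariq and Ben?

Chaining upward from Tariq reaches: Fred, Gia, Yosef, Enzo.
Chaining downward from Ben reaches: Kira, Wren, Dax, Fred.
Strictly between Tariq and Ben are those in both lists: Fred — 1 element.

1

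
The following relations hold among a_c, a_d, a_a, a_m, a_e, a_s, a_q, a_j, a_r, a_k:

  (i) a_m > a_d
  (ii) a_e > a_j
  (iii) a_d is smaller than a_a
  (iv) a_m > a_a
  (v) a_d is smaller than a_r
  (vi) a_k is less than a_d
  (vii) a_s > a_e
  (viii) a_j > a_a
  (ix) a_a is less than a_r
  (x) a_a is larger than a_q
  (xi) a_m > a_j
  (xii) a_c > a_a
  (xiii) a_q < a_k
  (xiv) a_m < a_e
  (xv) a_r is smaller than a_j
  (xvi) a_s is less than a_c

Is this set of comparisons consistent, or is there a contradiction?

Every relation is compatible with a_q < a_k < a_d < a_a < a_r < a_j < a_m < a_e < a_s < a_c; the set is consistent.

consistent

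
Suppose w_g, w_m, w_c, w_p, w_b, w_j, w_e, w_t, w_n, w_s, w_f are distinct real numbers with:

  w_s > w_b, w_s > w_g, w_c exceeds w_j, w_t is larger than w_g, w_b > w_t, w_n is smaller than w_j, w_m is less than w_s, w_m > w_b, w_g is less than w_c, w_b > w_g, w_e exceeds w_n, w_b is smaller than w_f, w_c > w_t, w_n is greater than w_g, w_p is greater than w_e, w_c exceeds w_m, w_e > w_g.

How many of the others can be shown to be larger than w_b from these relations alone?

4

The elements the relations force above w_b are w_m, w_c, w_s, w_f — no chain reaches any other.
That is 4.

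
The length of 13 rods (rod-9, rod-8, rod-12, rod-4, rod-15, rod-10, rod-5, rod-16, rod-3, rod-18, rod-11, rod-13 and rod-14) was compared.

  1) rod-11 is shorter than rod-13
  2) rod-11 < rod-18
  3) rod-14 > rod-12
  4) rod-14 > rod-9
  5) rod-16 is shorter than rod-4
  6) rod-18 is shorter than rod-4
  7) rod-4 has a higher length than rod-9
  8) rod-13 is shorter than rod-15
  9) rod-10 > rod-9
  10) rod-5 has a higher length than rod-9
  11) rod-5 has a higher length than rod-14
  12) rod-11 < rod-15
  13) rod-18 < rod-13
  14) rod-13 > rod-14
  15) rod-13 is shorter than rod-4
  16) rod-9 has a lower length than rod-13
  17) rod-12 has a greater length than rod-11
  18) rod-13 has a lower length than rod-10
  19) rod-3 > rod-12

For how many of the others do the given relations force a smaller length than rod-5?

4

Directly below rod-5: rod-9, rod-14.
One step further: rod-12 (3 so far).
One step further: rod-11 (4 so far).
No other element is forced below rod-5 by the given relations, so the count is 4.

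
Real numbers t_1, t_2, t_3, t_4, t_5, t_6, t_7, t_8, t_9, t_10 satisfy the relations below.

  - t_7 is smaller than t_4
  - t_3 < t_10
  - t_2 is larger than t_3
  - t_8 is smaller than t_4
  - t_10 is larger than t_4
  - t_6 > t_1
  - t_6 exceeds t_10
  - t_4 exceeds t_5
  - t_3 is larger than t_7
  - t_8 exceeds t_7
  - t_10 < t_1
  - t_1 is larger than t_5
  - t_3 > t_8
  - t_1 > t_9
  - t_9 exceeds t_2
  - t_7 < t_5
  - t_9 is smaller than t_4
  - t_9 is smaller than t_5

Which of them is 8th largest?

The consecutive relations fix a unique order: t_7 < t_8 < t_3 < t_2 < t_9 < t_5 < t_4 < t_10 < t_1 < t_6.
The 8th largest is t_3.

t_3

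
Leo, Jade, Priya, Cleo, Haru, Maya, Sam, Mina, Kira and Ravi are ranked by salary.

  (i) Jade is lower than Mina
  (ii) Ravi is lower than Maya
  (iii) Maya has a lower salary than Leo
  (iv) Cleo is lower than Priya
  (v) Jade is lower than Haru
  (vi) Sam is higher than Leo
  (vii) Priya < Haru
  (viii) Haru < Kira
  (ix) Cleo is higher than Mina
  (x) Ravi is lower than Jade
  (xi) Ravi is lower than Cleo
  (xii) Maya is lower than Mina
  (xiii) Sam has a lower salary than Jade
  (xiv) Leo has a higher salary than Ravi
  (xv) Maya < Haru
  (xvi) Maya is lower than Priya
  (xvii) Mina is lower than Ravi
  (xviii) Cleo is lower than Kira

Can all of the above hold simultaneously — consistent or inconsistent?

We have Mina < Ravi stated directly, yet also Ravi < Maya < Leo < Sam < Jade < Mina by chaining the others — so Ravi < Mina. Contradiction.

inconsistent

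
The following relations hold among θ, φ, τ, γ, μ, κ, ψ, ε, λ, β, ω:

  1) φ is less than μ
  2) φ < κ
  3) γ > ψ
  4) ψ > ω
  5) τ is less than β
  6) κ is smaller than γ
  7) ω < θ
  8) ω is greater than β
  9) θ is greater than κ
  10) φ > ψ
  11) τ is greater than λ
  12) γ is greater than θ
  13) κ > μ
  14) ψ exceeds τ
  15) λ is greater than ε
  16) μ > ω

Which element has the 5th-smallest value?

ω

Chaining the given pairs: ε < λ < τ < β < ω < ψ < φ < μ < κ < θ < γ.
The 5th smallest is ω.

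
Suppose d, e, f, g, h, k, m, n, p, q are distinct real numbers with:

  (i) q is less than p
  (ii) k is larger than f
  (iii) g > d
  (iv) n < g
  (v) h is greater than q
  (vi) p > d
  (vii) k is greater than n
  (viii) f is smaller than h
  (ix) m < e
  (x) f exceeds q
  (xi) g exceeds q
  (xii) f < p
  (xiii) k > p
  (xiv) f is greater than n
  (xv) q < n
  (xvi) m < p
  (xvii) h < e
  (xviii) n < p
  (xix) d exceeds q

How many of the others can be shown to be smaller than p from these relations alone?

The elements the relations force below p are q, m, d, n, f — no chain reaches any other.
That is 5.

5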